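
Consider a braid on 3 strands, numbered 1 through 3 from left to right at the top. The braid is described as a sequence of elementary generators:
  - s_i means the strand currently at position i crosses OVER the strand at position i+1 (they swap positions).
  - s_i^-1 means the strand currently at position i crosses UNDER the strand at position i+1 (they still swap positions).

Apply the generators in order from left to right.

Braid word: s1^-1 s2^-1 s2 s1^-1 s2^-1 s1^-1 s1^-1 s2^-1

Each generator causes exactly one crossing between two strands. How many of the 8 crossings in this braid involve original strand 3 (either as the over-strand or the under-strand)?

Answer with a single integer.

Answer: 6

Derivation:
Gen 1: crossing 1x2. Involves strand 3? no. Count so far: 0
Gen 2: crossing 1x3. Involves strand 3? yes. Count so far: 1
Gen 3: crossing 3x1. Involves strand 3? yes. Count so far: 2
Gen 4: crossing 2x1. Involves strand 3? no. Count so far: 2
Gen 5: crossing 2x3. Involves strand 3? yes. Count so far: 3
Gen 6: crossing 1x3. Involves strand 3? yes. Count so far: 4
Gen 7: crossing 3x1. Involves strand 3? yes. Count so far: 5
Gen 8: crossing 3x2. Involves strand 3? yes. Count so far: 6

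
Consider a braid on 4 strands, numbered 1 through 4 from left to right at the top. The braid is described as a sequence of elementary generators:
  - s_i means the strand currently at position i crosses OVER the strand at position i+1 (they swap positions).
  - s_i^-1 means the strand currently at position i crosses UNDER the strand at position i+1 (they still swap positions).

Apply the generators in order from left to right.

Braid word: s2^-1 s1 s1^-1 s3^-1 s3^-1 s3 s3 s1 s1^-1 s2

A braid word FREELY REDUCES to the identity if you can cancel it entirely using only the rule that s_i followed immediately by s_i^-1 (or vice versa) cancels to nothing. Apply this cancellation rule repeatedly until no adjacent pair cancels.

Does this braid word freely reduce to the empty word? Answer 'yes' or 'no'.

Answer: yes

Derivation:
Gen 1 (s2^-1): push. Stack: [s2^-1]
Gen 2 (s1): push. Stack: [s2^-1 s1]
Gen 3 (s1^-1): cancels prior s1. Stack: [s2^-1]
Gen 4 (s3^-1): push. Stack: [s2^-1 s3^-1]
Gen 5 (s3^-1): push. Stack: [s2^-1 s3^-1 s3^-1]
Gen 6 (s3): cancels prior s3^-1. Stack: [s2^-1 s3^-1]
Gen 7 (s3): cancels prior s3^-1. Stack: [s2^-1]
Gen 8 (s1): push. Stack: [s2^-1 s1]
Gen 9 (s1^-1): cancels prior s1. Stack: [s2^-1]
Gen 10 (s2): cancels prior s2^-1. Stack: []
Reduced word: (empty)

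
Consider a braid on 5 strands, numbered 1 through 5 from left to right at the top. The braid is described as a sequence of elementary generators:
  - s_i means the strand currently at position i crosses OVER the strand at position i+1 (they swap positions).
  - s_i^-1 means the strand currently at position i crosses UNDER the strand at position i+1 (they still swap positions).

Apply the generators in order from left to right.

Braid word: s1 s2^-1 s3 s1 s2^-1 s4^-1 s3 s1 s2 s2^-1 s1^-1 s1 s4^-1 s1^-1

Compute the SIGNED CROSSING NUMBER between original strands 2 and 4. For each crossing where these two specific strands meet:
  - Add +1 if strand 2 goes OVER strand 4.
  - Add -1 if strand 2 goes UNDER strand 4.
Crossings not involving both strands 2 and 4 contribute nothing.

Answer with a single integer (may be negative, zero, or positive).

Gen 1: crossing 1x2. Both 2&4? no. Sum: 0
Gen 2: crossing 1x3. Both 2&4? no. Sum: 0
Gen 3: crossing 1x4. Both 2&4? no. Sum: 0
Gen 4: crossing 2x3. Both 2&4? no. Sum: 0
Gen 5: 2 under 4. Both 2&4? yes. Contrib: -1. Sum: -1
Gen 6: crossing 1x5. Both 2&4? no. Sum: -1
Gen 7: crossing 2x5. Both 2&4? no. Sum: -1
Gen 8: crossing 3x4. Both 2&4? no. Sum: -1
Gen 9: crossing 3x5. Both 2&4? no. Sum: -1
Gen 10: crossing 5x3. Both 2&4? no. Sum: -1
Gen 11: crossing 4x3. Both 2&4? no. Sum: -1
Gen 12: crossing 3x4. Both 2&4? no. Sum: -1
Gen 13: crossing 2x1. Both 2&4? no. Sum: -1
Gen 14: crossing 4x3. Both 2&4? no. Sum: -1

Answer: -1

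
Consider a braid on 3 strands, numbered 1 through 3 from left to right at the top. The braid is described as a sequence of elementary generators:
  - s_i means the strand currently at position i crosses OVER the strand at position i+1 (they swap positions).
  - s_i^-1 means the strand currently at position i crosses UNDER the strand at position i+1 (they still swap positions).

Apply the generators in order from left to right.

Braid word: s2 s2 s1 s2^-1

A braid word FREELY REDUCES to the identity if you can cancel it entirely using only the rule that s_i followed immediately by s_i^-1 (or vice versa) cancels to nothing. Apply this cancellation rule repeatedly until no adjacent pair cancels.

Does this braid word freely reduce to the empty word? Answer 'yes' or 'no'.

Gen 1 (s2): push. Stack: [s2]
Gen 2 (s2): push. Stack: [s2 s2]
Gen 3 (s1): push. Stack: [s2 s2 s1]
Gen 4 (s2^-1): push. Stack: [s2 s2 s1 s2^-1]
Reduced word: s2 s2 s1 s2^-1

Answer: no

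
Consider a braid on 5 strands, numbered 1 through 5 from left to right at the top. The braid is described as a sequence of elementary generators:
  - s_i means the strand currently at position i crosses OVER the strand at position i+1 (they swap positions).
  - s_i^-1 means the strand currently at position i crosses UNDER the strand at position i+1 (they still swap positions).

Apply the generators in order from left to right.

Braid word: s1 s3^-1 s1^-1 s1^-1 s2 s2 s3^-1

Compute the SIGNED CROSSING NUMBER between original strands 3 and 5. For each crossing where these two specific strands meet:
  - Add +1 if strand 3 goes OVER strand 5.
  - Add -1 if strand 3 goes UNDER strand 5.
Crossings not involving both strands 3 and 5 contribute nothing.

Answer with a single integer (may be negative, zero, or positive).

Gen 1: crossing 1x2. Both 3&5? no. Sum: 0
Gen 2: crossing 3x4. Both 3&5? no. Sum: 0
Gen 3: crossing 2x1. Both 3&5? no. Sum: 0
Gen 4: crossing 1x2. Both 3&5? no. Sum: 0
Gen 5: crossing 1x4. Both 3&5? no. Sum: 0
Gen 6: crossing 4x1. Both 3&5? no. Sum: 0
Gen 7: crossing 4x3. Both 3&5? no. Sum: 0

Answer: 0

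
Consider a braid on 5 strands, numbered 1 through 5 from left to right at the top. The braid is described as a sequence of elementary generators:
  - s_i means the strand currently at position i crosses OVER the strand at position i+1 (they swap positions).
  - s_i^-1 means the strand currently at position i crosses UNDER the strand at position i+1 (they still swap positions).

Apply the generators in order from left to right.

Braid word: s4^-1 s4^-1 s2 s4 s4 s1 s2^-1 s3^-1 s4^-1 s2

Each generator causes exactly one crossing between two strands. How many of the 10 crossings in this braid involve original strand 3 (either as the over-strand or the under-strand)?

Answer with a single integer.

Gen 1: crossing 4x5. Involves strand 3? no. Count so far: 0
Gen 2: crossing 5x4. Involves strand 3? no. Count so far: 0
Gen 3: crossing 2x3. Involves strand 3? yes. Count so far: 1
Gen 4: crossing 4x5. Involves strand 3? no. Count so far: 1
Gen 5: crossing 5x4. Involves strand 3? no. Count so far: 1
Gen 6: crossing 1x3. Involves strand 3? yes. Count so far: 2
Gen 7: crossing 1x2. Involves strand 3? no. Count so far: 2
Gen 8: crossing 1x4. Involves strand 3? no. Count so far: 2
Gen 9: crossing 1x5. Involves strand 3? no. Count so far: 2
Gen 10: crossing 2x4. Involves strand 3? no. Count so far: 2

Answer: 2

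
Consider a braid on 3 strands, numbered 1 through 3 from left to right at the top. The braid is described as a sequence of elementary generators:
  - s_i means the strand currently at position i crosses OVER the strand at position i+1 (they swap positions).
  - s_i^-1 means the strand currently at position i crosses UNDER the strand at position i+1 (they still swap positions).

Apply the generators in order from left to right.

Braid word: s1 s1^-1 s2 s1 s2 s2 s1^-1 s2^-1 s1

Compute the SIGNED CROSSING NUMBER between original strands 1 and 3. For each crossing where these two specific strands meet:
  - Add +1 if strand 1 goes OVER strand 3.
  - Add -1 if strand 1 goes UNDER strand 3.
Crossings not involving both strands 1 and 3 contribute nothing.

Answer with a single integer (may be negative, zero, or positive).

Gen 1: crossing 1x2. Both 1&3? no. Sum: 0
Gen 2: crossing 2x1. Both 1&3? no. Sum: 0
Gen 3: crossing 2x3. Both 1&3? no. Sum: 0
Gen 4: 1 over 3. Both 1&3? yes. Contrib: +1. Sum: 1
Gen 5: crossing 1x2. Both 1&3? no. Sum: 1
Gen 6: crossing 2x1. Both 1&3? no. Sum: 1
Gen 7: 3 under 1. Both 1&3? yes. Contrib: +1. Sum: 2
Gen 8: crossing 3x2. Both 1&3? no. Sum: 2
Gen 9: crossing 1x2. Both 1&3? no. Sum: 2

Answer: 2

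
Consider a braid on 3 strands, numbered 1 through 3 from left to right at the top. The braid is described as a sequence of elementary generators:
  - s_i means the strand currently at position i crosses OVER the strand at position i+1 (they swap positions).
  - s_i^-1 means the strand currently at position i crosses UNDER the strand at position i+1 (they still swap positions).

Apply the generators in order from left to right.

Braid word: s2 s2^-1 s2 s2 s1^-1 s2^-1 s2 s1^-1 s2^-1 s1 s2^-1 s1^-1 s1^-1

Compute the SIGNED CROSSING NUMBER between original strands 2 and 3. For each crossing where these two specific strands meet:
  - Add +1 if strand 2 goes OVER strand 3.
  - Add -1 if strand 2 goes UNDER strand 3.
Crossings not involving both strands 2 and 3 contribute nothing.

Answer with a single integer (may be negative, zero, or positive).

Answer: 1

Derivation:
Gen 1: 2 over 3. Both 2&3? yes. Contrib: +1. Sum: 1
Gen 2: 3 under 2. Both 2&3? yes. Contrib: +1. Sum: 2
Gen 3: 2 over 3. Both 2&3? yes. Contrib: +1. Sum: 3
Gen 4: 3 over 2. Both 2&3? yes. Contrib: -1. Sum: 2
Gen 5: crossing 1x2. Both 2&3? no. Sum: 2
Gen 6: crossing 1x3. Both 2&3? no. Sum: 2
Gen 7: crossing 3x1. Both 2&3? no. Sum: 2
Gen 8: crossing 2x1. Both 2&3? no. Sum: 2
Gen 9: 2 under 3. Both 2&3? yes. Contrib: -1. Sum: 1
Gen 10: crossing 1x3. Both 2&3? no. Sum: 1
Gen 11: crossing 1x2. Both 2&3? no. Sum: 1
Gen 12: 3 under 2. Both 2&3? yes. Contrib: +1. Sum: 2
Gen 13: 2 under 3. Both 2&3? yes. Contrib: -1. Sum: 1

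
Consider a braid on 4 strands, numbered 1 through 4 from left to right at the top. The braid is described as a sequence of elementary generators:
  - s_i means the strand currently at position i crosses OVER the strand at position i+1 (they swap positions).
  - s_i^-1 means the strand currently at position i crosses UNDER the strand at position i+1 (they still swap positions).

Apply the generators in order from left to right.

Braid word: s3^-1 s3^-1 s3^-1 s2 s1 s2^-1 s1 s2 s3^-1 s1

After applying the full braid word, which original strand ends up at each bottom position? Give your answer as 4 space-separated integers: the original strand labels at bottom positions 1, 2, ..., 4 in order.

Gen 1 (s3^-1): strand 3 crosses under strand 4. Perm now: [1 2 4 3]
Gen 2 (s3^-1): strand 4 crosses under strand 3. Perm now: [1 2 3 4]
Gen 3 (s3^-1): strand 3 crosses under strand 4. Perm now: [1 2 4 3]
Gen 4 (s2): strand 2 crosses over strand 4. Perm now: [1 4 2 3]
Gen 5 (s1): strand 1 crosses over strand 4. Perm now: [4 1 2 3]
Gen 6 (s2^-1): strand 1 crosses under strand 2. Perm now: [4 2 1 3]
Gen 7 (s1): strand 4 crosses over strand 2. Perm now: [2 4 1 3]
Gen 8 (s2): strand 4 crosses over strand 1. Perm now: [2 1 4 3]
Gen 9 (s3^-1): strand 4 crosses under strand 3. Perm now: [2 1 3 4]
Gen 10 (s1): strand 2 crosses over strand 1. Perm now: [1 2 3 4]

Answer: 1 2 3 4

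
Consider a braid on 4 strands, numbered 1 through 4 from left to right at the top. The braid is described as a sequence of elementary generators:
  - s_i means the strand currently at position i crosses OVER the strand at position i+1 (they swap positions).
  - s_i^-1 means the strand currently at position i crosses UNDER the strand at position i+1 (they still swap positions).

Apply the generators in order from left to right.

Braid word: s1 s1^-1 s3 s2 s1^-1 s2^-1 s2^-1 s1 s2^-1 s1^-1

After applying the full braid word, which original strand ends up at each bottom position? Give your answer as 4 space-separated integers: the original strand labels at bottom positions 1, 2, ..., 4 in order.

Answer: 2 1 4 3

Derivation:
Gen 1 (s1): strand 1 crosses over strand 2. Perm now: [2 1 3 4]
Gen 2 (s1^-1): strand 2 crosses under strand 1. Perm now: [1 2 3 4]
Gen 3 (s3): strand 3 crosses over strand 4. Perm now: [1 2 4 3]
Gen 4 (s2): strand 2 crosses over strand 4. Perm now: [1 4 2 3]
Gen 5 (s1^-1): strand 1 crosses under strand 4. Perm now: [4 1 2 3]
Gen 6 (s2^-1): strand 1 crosses under strand 2. Perm now: [4 2 1 3]
Gen 7 (s2^-1): strand 2 crosses under strand 1. Perm now: [4 1 2 3]
Gen 8 (s1): strand 4 crosses over strand 1. Perm now: [1 4 2 3]
Gen 9 (s2^-1): strand 4 crosses under strand 2. Perm now: [1 2 4 3]
Gen 10 (s1^-1): strand 1 crosses under strand 2. Perm now: [2 1 4 3]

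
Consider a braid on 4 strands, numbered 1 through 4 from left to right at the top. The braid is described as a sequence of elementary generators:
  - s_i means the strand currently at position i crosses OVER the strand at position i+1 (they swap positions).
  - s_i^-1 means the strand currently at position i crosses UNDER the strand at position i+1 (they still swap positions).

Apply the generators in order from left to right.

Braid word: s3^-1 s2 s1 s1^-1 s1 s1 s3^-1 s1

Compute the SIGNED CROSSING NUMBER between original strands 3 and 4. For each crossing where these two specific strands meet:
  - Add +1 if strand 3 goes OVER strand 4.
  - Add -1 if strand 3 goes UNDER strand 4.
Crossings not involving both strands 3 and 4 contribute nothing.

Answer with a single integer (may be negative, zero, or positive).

Gen 1: 3 under 4. Both 3&4? yes. Contrib: -1. Sum: -1
Gen 2: crossing 2x4. Both 3&4? no. Sum: -1
Gen 3: crossing 1x4. Both 3&4? no. Sum: -1
Gen 4: crossing 4x1. Both 3&4? no. Sum: -1
Gen 5: crossing 1x4. Both 3&4? no. Sum: -1
Gen 6: crossing 4x1. Both 3&4? no. Sum: -1
Gen 7: crossing 2x3. Both 3&4? no. Sum: -1
Gen 8: crossing 1x4. Both 3&4? no. Sum: -1

Answer: -1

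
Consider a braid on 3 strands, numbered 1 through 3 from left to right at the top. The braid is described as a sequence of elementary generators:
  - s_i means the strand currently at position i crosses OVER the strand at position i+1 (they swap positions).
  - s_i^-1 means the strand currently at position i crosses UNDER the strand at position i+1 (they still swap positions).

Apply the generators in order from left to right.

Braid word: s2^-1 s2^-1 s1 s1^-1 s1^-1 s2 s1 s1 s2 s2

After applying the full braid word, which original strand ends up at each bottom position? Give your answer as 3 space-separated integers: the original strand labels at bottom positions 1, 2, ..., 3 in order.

Gen 1 (s2^-1): strand 2 crosses under strand 3. Perm now: [1 3 2]
Gen 2 (s2^-1): strand 3 crosses under strand 2. Perm now: [1 2 3]
Gen 3 (s1): strand 1 crosses over strand 2. Perm now: [2 1 3]
Gen 4 (s1^-1): strand 2 crosses under strand 1. Perm now: [1 2 3]
Gen 5 (s1^-1): strand 1 crosses under strand 2. Perm now: [2 1 3]
Gen 6 (s2): strand 1 crosses over strand 3. Perm now: [2 3 1]
Gen 7 (s1): strand 2 crosses over strand 3. Perm now: [3 2 1]
Gen 8 (s1): strand 3 crosses over strand 2. Perm now: [2 3 1]
Gen 9 (s2): strand 3 crosses over strand 1. Perm now: [2 1 3]
Gen 10 (s2): strand 1 crosses over strand 3. Perm now: [2 3 1]

Answer: 2 3 1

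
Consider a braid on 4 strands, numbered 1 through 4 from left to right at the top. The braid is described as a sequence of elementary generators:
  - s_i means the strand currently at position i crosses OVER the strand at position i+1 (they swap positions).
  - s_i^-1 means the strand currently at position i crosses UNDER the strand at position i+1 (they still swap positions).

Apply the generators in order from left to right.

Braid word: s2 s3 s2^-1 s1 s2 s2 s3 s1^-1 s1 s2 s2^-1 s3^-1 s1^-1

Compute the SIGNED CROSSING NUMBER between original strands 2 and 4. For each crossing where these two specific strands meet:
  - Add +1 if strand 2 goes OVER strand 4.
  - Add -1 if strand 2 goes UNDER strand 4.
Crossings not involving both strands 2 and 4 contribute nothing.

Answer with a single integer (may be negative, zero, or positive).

Answer: 1

Derivation:
Gen 1: crossing 2x3. Both 2&4? no. Sum: 0
Gen 2: 2 over 4. Both 2&4? yes. Contrib: +1. Sum: 1
Gen 3: crossing 3x4. Both 2&4? no. Sum: 1
Gen 4: crossing 1x4. Both 2&4? no. Sum: 1
Gen 5: crossing 1x3. Both 2&4? no. Sum: 1
Gen 6: crossing 3x1. Both 2&4? no. Sum: 1
Gen 7: crossing 3x2. Both 2&4? no. Sum: 1
Gen 8: crossing 4x1. Both 2&4? no. Sum: 1
Gen 9: crossing 1x4. Both 2&4? no. Sum: 1
Gen 10: crossing 1x2. Both 2&4? no. Sum: 1
Gen 11: crossing 2x1. Both 2&4? no. Sum: 1
Gen 12: crossing 2x3. Both 2&4? no. Sum: 1
Gen 13: crossing 4x1. Both 2&4? no. Sum: 1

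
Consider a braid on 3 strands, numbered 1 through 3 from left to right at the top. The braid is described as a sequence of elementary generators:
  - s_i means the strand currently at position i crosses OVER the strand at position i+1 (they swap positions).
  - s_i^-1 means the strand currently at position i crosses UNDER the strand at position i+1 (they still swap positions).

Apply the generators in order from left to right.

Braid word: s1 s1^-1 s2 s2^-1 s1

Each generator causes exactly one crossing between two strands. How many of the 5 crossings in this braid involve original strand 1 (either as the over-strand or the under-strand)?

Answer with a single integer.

Gen 1: crossing 1x2. Involves strand 1? yes. Count so far: 1
Gen 2: crossing 2x1. Involves strand 1? yes. Count so far: 2
Gen 3: crossing 2x3. Involves strand 1? no. Count so far: 2
Gen 4: crossing 3x2. Involves strand 1? no. Count so far: 2
Gen 5: crossing 1x2. Involves strand 1? yes. Count so far: 3

Answer: 3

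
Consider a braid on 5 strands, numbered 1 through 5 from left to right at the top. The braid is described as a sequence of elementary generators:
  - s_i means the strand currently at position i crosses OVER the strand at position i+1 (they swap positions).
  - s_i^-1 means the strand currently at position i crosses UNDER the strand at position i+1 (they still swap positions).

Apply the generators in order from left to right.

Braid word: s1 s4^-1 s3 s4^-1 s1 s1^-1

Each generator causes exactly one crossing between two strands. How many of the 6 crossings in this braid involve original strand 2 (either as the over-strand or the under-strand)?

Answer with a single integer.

Answer: 3

Derivation:
Gen 1: crossing 1x2. Involves strand 2? yes. Count so far: 1
Gen 2: crossing 4x5. Involves strand 2? no. Count so far: 1
Gen 3: crossing 3x5. Involves strand 2? no. Count so far: 1
Gen 4: crossing 3x4. Involves strand 2? no. Count so far: 1
Gen 5: crossing 2x1. Involves strand 2? yes. Count so far: 2
Gen 6: crossing 1x2. Involves strand 2? yes. Count so far: 3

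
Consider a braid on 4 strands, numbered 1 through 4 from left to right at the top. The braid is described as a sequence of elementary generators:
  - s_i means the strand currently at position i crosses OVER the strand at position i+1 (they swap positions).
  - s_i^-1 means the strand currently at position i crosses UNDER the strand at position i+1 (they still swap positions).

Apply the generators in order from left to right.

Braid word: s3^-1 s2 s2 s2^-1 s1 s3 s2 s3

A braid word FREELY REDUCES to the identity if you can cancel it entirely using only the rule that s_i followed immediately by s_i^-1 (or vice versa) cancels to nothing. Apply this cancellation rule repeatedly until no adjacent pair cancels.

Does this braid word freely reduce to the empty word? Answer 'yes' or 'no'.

Answer: no

Derivation:
Gen 1 (s3^-1): push. Stack: [s3^-1]
Gen 2 (s2): push. Stack: [s3^-1 s2]
Gen 3 (s2): push. Stack: [s3^-1 s2 s2]
Gen 4 (s2^-1): cancels prior s2. Stack: [s3^-1 s2]
Gen 5 (s1): push. Stack: [s3^-1 s2 s1]
Gen 6 (s3): push. Stack: [s3^-1 s2 s1 s3]
Gen 7 (s2): push. Stack: [s3^-1 s2 s1 s3 s2]
Gen 8 (s3): push. Stack: [s3^-1 s2 s1 s3 s2 s3]
Reduced word: s3^-1 s2 s1 s3 s2 s3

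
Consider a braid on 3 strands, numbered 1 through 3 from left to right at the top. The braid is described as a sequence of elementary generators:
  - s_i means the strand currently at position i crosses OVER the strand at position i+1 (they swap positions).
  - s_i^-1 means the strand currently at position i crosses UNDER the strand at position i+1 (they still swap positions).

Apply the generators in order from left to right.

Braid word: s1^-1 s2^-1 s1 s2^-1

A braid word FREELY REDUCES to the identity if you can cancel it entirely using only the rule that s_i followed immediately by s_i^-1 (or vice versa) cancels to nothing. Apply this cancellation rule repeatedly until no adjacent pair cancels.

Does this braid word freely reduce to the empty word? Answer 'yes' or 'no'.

Answer: no

Derivation:
Gen 1 (s1^-1): push. Stack: [s1^-1]
Gen 2 (s2^-1): push. Stack: [s1^-1 s2^-1]
Gen 3 (s1): push. Stack: [s1^-1 s2^-1 s1]
Gen 4 (s2^-1): push. Stack: [s1^-1 s2^-1 s1 s2^-1]
Reduced word: s1^-1 s2^-1 s1 s2^-1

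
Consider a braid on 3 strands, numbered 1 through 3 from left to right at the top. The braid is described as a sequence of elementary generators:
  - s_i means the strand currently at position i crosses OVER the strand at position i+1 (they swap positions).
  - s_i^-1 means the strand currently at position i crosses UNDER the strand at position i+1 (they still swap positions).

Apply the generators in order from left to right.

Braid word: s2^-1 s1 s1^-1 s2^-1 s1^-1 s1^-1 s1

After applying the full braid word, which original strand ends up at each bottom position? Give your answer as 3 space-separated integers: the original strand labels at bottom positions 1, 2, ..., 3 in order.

Answer: 2 1 3

Derivation:
Gen 1 (s2^-1): strand 2 crosses under strand 3. Perm now: [1 3 2]
Gen 2 (s1): strand 1 crosses over strand 3. Perm now: [3 1 2]
Gen 3 (s1^-1): strand 3 crosses under strand 1. Perm now: [1 3 2]
Gen 4 (s2^-1): strand 3 crosses under strand 2. Perm now: [1 2 3]
Gen 5 (s1^-1): strand 1 crosses under strand 2. Perm now: [2 1 3]
Gen 6 (s1^-1): strand 2 crosses under strand 1. Perm now: [1 2 3]
Gen 7 (s1): strand 1 crosses over strand 2. Perm now: [2 1 3]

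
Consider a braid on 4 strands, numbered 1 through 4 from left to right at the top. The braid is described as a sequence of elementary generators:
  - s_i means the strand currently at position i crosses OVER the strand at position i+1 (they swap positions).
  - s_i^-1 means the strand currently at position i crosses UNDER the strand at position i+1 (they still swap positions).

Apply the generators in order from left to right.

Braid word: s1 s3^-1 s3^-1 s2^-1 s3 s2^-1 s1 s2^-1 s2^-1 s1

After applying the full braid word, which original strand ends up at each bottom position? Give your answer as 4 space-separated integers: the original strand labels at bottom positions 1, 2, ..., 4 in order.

Answer: 2 4 3 1

Derivation:
Gen 1 (s1): strand 1 crosses over strand 2. Perm now: [2 1 3 4]
Gen 2 (s3^-1): strand 3 crosses under strand 4. Perm now: [2 1 4 3]
Gen 3 (s3^-1): strand 4 crosses under strand 3. Perm now: [2 1 3 4]
Gen 4 (s2^-1): strand 1 crosses under strand 3. Perm now: [2 3 1 4]
Gen 5 (s3): strand 1 crosses over strand 4. Perm now: [2 3 4 1]
Gen 6 (s2^-1): strand 3 crosses under strand 4. Perm now: [2 4 3 1]
Gen 7 (s1): strand 2 crosses over strand 4. Perm now: [4 2 3 1]
Gen 8 (s2^-1): strand 2 crosses under strand 3. Perm now: [4 3 2 1]
Gen 9 (s2^-1): strand 3 crosses under strand 2. Perm now: [4 2 3 1]
Gen 10 (s1): strand 4 crosses over strand 2. Perm now: [2 4 3 1]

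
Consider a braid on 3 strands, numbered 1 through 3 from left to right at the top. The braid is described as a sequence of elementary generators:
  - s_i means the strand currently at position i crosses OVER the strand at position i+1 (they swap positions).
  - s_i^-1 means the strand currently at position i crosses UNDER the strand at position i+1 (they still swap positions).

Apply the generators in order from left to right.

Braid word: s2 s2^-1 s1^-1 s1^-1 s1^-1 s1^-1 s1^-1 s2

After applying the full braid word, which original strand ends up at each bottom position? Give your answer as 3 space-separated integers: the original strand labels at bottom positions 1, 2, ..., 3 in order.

Answer: 2 3 1

Derivation:
Gen 1 (s2): strand 2 crosses over strand 3. Perm now: [1 3 2]
Gen 2 (s2^-1): strand 3 crosses under strand 2. Perm now: [1 2 3]
Gen 3 (s1^-1): strand 1 crosses under strand 2. Perm now: [2 1 3]
Gen 4 (s1^-1): strand 2 crosses under strand 1. Perm now: [1 2 3]
Gen 5 (s1^-1): strand 1 crosses under strand 2. Perm now: [2 1 3]
Gen 6 (s1^-1): strand 2 crosses under strand 1. Perm now: [1 2 3]
Gen 7 (s1^-1): strand 1 crosses under strand 2. Perm now: [2 1 3]
Gen 8 (s2): strand 1 crosses over strand 3. Perm now: [2 3 1]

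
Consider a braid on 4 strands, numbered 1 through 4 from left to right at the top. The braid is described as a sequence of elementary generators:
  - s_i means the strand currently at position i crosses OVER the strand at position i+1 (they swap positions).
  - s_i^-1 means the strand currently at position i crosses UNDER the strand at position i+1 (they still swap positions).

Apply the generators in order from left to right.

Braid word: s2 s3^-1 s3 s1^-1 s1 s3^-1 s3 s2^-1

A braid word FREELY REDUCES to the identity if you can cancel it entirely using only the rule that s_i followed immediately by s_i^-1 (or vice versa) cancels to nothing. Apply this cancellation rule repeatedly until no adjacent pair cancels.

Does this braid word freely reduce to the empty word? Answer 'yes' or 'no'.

Gen 1 (s2): push. Stack: [s2]
Gen 2 (s3^-1): push. Stack: [s2 s3^-1]
Gen 3 (s3): cancels prior s3^-1. Stack: [s2]
Gen 4 (s1^-1): push. Stack: [s2 s1^-1]
Gen 5 (s1): cancels prior s1^-1. Stack: [s2]
Gen 6 (s3^-1): push. Stack: [s2 s3^-1]
Gen 7 (s3): cancels prior s3^-1. Stack: [s2]
Gen 8 (s2^-1): cancels prior s2. Stack: []
Reduced word: (empty)

Answer: yes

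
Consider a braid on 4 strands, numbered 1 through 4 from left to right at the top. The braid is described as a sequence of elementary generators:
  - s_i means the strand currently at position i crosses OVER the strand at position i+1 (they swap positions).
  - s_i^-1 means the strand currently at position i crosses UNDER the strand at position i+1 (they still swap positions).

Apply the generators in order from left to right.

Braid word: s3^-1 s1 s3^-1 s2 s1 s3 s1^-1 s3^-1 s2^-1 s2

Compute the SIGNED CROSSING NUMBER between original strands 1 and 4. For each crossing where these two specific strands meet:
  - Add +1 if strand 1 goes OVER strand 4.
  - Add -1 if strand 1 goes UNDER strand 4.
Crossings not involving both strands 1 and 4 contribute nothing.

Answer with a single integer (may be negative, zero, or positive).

Answer: 2

Derivation:
Gen 1: crossing 3x4. Both 1&4? no. Sum: 0
Gen 2: crossing 1x2. Both 1&4? no. Sum: 0
Gen 3: crossing 4x3. Both 1&4? no. Sum: 0
Gen 4: crossing 1x3. Both 1&4? no. Sum: 0
Gen 5: crossing 2x3. Both 1&4? no. Sum: 0
Gen 6: 1 over 4. Both 1&4? yes. Contrib: +1. Sum: 1
Gen 7: crossing 3x2. Both 1&4? no. Sum: 1
Gen 8: 4 under 1. Both 1&4? yes. Contrib: +1. Sum: 2
Gen 9: crossing 3x1. Both 1&4? no. Sum: 2
Gen 10: crossing 1x3. Both 1&4? no. Sum: 2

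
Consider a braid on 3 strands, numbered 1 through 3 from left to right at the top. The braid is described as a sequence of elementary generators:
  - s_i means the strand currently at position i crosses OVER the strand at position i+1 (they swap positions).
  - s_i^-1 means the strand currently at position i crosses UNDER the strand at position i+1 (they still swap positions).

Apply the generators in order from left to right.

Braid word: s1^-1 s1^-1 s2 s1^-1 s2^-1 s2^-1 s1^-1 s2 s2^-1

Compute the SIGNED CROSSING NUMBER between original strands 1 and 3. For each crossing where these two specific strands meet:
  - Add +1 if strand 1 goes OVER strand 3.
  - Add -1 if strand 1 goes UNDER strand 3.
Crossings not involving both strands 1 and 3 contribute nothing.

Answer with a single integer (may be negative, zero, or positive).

Answer: 0

Derivation:
Gen 1: crossing 1x2. Both 1&3? no. Sum: 0
Gen 2: crossing 2x1. Both 1&3? no. Sum: 0
Gen 3: crossing 2x3. Both 1&3? no. Sum: 0
Gen 4: 1 under 3. Both 1&3? yes. Contrib: -1. Sum: -1
Gen 5: crossing 1x2. Both 1&3? no. Sum: -1
Gen 6: crossing 2x1. Both 1&3? no. Sum: -1
Gen 7: 3 under 1. Both 1&3? yes. Contrib: +1. Sum: 0
Gen 8: crossing 3x2. Both 1&3? no. Sum: 0
Gen 9: crossing 2x3. Both 1&3? no. Sum: 0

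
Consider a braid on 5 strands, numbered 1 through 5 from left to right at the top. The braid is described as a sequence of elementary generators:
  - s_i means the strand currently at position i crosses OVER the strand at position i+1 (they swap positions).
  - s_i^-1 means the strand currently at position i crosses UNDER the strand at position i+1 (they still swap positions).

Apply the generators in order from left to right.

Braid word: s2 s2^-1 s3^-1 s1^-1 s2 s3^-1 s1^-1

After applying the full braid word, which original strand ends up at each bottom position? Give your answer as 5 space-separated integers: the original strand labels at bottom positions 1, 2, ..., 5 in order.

Gen 1 (s2): strand 2 crosses over strand 3. Perm now: [1 3 2 4 5]
Gen 2 (s2^-1): strand 3 crosses under strand 2. Perm now: [1 2 3 4 5]
Gen 3 (s3^-1): strand 3 crosses under strand 4. Perm now: [1 2 4 3 5]
Gen 4 (s1^-1): strand 1 crosses under strand 2. Perm now: [2 1 4 3 5]
Gen 5 (s2): strand 1 crosses over strand 4. Perm now: [2 4 1 3 5]
Gen 6 (s3^-1): strand 1 crosses under strand 3. Perm now: [2 4 3 1 5]
Gen 7 (s1^-1): strand 2 crosses under strand 4. Perm now: [4 2 3 1 5]

Answer: 4 2 3 1 5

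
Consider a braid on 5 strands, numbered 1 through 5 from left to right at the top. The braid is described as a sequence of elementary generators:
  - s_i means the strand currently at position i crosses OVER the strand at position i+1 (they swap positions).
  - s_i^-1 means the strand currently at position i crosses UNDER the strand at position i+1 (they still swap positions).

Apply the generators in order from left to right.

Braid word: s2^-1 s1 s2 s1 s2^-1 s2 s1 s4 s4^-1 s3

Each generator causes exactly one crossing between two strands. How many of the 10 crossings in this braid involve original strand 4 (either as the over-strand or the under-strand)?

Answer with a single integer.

Answer: 3

Derivation:
Gen 1: crossing 2x3. Involves strand 4? no. Count so far: 0
Gen 2: crossing 1x3. Involves strand 4? no. Count so far: 0
Gen 3: crossing 1x2. Involves strand 4? no. Count so far: 0
Gen 4: crossing 3x2. Involves strand 4? no. Count so far: 0
Gen 5: crossing 3x1. Involves strand 4? no. Count so far: 0
Gen 6: crossing 1x3. Involves strand 4? no. Count so far: 0
Gen 7: crossing 2x3. Involves strand 4? no. Count so far: 0
Gen 8: crossing 4x5. Involves strand 4? yes. Count so far: 1
Gen 9: crossing 5x4. Involves strand 4? yes. Count so far: 2
Gen 10: crossing 1x4. Involves strand 4? yes. Count so far: 3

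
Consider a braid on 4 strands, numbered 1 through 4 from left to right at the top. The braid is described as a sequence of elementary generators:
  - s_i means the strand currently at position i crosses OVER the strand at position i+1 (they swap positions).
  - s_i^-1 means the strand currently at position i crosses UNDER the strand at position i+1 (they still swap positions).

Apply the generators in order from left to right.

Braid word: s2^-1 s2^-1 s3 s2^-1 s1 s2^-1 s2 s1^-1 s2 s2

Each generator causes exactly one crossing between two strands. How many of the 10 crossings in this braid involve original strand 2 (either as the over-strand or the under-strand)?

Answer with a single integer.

Answer: 7

Derivation:
Gen 1: crossing 2x3. Involves strand 2? yes. Count so far: 1
Gen 2: crossing 3x2. Involves strand 2? yes. Count so far: 2
Gen 3: crossing 3x4. Involves strand 2? no. Count so far: 2
Gen 4: crossing 2x4. Involves strand 2? yes. Count so far: 3
Gen 5: crossing 1x4. Involves strand 2? no. Count so far: 3
Gen 6: crossing 1x2. Involves strand 2? yes. Count so far: 4
Gen 7: crossing 2x1. Involves strand 2? yes. Count so far: 5
Gen 8: crossing 4x1. Involves strand 2? no. Count so far: 5
Gen 9: crossing 4x2. Involves strand 2? yes. Count so far: 6
Gen 10: crossing 2x4. Involves strand 2? yes. Count so far: 7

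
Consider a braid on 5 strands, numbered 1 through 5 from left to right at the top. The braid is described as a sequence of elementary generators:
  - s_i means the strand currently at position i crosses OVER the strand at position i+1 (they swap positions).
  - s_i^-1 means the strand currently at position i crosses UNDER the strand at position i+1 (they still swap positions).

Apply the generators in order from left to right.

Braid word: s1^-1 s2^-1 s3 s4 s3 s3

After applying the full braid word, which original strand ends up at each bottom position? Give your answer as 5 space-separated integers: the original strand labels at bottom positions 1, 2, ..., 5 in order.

Answer: 2 3 4 5 1

Derivation:
Gen 1 (s1^-1): strand 1 crosses under strand 2. Perm now: [2 1 3 4 5]
Gen 2 (s2^-1): strand 1 crosses under strand 3. Perm now: [2 3 1 4 5]
Gen 3 (s3): strand 1 crosses over strand 4. Perm now: [2 3 4 1 5]
Gen 4 (s4): strand 1 crosses over strand 5. Perm now: [2 3 4 5 1]
Gen 5 (s3): strand 4 crosses over strand 5. Perm now: [2 3 5 4 1]
Gen 6 (s3): strand 5 crosses over strand 4. Perm now: [2 3 4 5 1]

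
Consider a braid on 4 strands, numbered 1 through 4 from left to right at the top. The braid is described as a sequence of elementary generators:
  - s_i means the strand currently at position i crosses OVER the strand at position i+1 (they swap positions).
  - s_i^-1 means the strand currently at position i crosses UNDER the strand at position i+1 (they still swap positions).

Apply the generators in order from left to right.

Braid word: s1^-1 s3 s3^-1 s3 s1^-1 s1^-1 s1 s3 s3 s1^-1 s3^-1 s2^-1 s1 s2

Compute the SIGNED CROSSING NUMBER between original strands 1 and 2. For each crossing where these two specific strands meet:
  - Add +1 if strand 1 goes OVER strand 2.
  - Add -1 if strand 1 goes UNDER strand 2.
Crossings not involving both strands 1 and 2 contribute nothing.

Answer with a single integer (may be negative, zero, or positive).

Gen 1: 1 under 2. Both 1&2? yes. Contrib: -1. Sum: -1
Gen 2: crossing 3x4. Both 1&2? no. Sum: -1
Gen 3: crossing 4x3. Both 1&2? no. Sum: -1
Gen 4: crossing 3x4. Both 1&2? no. Sum: -1
Gen 5: 2 under 1. Both 1&2? yes. Contrib: +1. Sum: 0
Gen 6: 1 under 2. Both 1&2? yes. Contrib: -1. Sum: -1
Gen 7: 2 over 1. Both 1&2? yes. Contrib: -1. Sum: -2
Gen 8: crossing 4x3. Both 1&2? no. Sum: -2
Gen 9: crossing 3x4. Both 1&2? no. Sum: -2
Gen 10: 1 under 2. Both 1&2? yes. Contrib: -1. Sum: -3
Gen 11: crossing 4x3. Both 1&2? no. Sum: -3
Gen 12: crossing 1x3. Both 1&2? no. Sum: -3
Gen 13: crossing 2x3. Both 1&2? no. Sum: -3
Gen 14: 2 over 1. Both 1&2? yes. Contrib: -1. Sum: -4

Answer: -4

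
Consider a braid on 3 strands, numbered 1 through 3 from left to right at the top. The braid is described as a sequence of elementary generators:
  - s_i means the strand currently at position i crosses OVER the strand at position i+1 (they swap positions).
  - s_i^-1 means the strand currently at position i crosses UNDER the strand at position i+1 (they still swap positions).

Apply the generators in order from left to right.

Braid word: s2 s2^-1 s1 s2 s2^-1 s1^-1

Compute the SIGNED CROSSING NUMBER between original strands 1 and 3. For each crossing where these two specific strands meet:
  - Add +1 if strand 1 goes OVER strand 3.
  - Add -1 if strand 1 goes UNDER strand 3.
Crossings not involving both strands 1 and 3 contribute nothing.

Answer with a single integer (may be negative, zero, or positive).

Answer: 2

Derivation:
Gen 1: crossing 2x3. Both 1&3? no. Sum: 0
Gen 2: crossing 3x2. Both 1&3? no. Sum: 0
Gen 3: crossing 1x2. Both 1&3? no. Sum: 0
Gen 4: 1 over 3. Both 1&3? yes. Contrib: +1. Sum: 1
Gen 5: 3 under 1. Both 1&3? yes. Contrib: +1. Sum: 2
Gen 6: crossing 2x1. Both 1&3? no. Sum: 2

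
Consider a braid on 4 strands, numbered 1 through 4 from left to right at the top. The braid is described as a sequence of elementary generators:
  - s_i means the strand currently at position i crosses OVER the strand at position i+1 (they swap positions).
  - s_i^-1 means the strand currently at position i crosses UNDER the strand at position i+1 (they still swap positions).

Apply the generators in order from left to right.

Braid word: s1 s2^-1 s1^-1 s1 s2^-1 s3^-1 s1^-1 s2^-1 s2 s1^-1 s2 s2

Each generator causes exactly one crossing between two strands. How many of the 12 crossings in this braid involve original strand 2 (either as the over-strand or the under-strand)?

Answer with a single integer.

Gen 1: crossing 1x2. Involves strand 2? yes. Count so far: 1
Gen 2: crossing 1x3. Involves strand 2? no. Count so far: 1
Gen 3: crossing 2x3. Involves strand 2? yes. Count so far: 2
Gen 4: crossing 3x2. Involves strand 2? yes. Count so far: 3
Gen 5: crossing 3x1. Involves strand 2? no. Count so far: 3
Gen 6: crossing 3x4. Involves strand 2? no. Count so far: 3
Gen 7: crossing 2x1. Involves strand 2? yes. Count so far: 4
Gen 8: crossing 2x4. Involves strand 2? yes. Count so far: 5
Gen 9: crossing 4x2. Involves strand 2? yes. Count so far: 6
Gen 10: crossing 1x2. Involves strand 2? yes. Count so far: 7
Gen 11: crossing 1x4. Involves strand 2? no. Count so far: 7
Gen 12: crossing 4x1. Involves strand 2? no. Count so far: 7

Answer: 7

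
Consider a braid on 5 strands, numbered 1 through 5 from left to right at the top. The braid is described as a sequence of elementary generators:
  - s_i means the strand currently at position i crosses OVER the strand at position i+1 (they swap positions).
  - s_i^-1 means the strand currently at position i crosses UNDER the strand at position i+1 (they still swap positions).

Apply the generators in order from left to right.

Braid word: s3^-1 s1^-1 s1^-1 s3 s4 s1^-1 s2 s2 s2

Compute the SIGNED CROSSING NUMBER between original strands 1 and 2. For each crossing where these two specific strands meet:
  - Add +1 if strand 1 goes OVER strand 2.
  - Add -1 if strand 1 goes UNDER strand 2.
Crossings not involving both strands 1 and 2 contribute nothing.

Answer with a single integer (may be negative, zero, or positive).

Gen 1: crossing 3x4. Both 1&2? no. Sum: 0
Gen 2: 1 under 2. Both 1&2? yes. Contrib: -1. Sum: -1
Gen 3: 2 under 1. Both 1&2? yes. Contrib: +1. Sum: 0
Gen 4: crossing 4x3. Both 1&2? no. Sum: 0
Gen 5: crossing 4x5. Both 1&2? no. Sum: 0
Gen 6: 1 under 2. Both 1&2? yes. Contrib: -1. Sum: -1
Gen 7: crossing 1x3. Both 1&2? no. Sum: -1
Gen 8: crossing 3x1. Both 1&2? no. Sum: -1
Gen 9: crossing 1x3. Both 1&2? no. Sum: -1

Answer: -1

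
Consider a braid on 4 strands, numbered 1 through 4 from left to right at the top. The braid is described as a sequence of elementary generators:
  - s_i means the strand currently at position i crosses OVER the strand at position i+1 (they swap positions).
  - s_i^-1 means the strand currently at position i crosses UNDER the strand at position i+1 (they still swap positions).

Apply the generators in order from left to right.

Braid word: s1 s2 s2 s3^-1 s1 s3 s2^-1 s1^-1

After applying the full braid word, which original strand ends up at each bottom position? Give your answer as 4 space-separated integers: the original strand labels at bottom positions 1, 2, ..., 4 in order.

Answer: 3 1 2 4

Derivation:
Gen 1 (s1): strand 1 crosses over strand 2. Perm now: [2 1 3 4]
Gen 2 (s2): strand 1 crosses over strand 3. Perm now: [2 3 1 4]
Gen 3 (s2): strand 3 crosses over strand 1. Perm now: [2 1 3 4]
Gen 4 (s3^-1): strand 3 crosses under strand 4. Perm now: [2 1 4 3]
Gen 5 (s1): strand 2 crosses over strand 1. Perm now: [1 2 4 3]
Gen 6 (s3): strand 4 crosses over strand 3. Perm now: [1 2 3 4]
Gen 7 (s2^-1): strand 2 crosses under strand 3. Perm now: [1 3 2 4]
Gen 8 (s1^-1): strand 1 crosses under strand 3. Perm now: [3 1 2 4]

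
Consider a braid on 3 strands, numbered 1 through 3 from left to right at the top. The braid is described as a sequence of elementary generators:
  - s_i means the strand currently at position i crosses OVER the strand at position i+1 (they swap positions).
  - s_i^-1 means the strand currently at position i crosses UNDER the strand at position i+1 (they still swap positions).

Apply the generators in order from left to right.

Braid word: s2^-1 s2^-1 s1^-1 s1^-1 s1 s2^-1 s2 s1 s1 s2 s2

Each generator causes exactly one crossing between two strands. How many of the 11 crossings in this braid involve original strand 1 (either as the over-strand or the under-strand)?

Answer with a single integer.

Answer: 9

Derivation:
Gen 1: crossing 2x3. Involves strand 1? no. Count so far: 0
Gen 2: crossing 3x2. Involves strand 1? no. Count so far: 0
Gen 3: crossing 1x2. Involves strand 1? yes. Count so far: 1
Gen 4: crossing 2x1. Involves strand 1? yes. Count so far: 2
Gen 5: crossing 1x2. Involves strand 1? yes. Count so far: 3
Gen 6: crossing 1x3. Involves strand 1? yes. Count so far: 4
Gen 7: crossing 3x1. Involves strand 1? yes. Count so far: 5
Gen 8: crossing 2x1. Involves strand 1? yes. Count so far: 6
Gen 9: crossing 1x2. Involves strand 1? yes. Count so far: 7
Gen 10: crossing 1x3. Involves strand 1? yes. Count so far: 8
Gen 11: crossing 3x1. Involves strand 1? yes. Count so far: 9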